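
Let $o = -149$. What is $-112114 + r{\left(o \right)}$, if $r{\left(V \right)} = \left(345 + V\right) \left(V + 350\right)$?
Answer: $-72718$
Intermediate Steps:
$r{\left(V \right)} = \left(345 + V\right) \left(350 + V\right)$
$-112114 + r{\left(o \right)} = -112114 + \left(120750 + \left(-149\right)^{2} + 695 \left(-149\right)\right) = -112114 + \left(120750 + 22201 - 103555\right) = -112114 + 39396 = -72718$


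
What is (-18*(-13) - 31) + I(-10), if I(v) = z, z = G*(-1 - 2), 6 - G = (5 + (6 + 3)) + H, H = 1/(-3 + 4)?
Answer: 230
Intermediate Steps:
H = 1 (H = 1/1 = 1)
G = -9 (G = 6 - ((5 + (6 + 3)) + 1) = 6 - ((5 + 9) + 1) = 6 - (14 + 1) = 6 - 1*15 = 6 - 15 = -9)
z = 27 (z = -9*(-1 - 2) = -9*(-3) = 27)
I(v) = 27
(-18*(-13) - 31) + I(-10) = (-18*(-13) - 31) + 27 = (234 - 31) + 27 = 203 + 27 = 230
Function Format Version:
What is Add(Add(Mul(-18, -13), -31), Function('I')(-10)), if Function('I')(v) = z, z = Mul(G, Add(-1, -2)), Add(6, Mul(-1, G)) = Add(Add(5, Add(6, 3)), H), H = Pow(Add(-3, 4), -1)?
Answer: 230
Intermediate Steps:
H = 1 (H = Pow(1, -1) = 1)
G = -9 (G = Add(6, Mul(-1, Add(Add(5, Add(6, 3)), 1))) = Add(6, Mul(-1, Add(Add(5, 9), 1))) = Add(6, Mul(-1, Add(14, 1))) = Add(6, Mul(-1, 15)) = Add(6, -15) = -9)
z = 27 (z = Mul(-9, Add(-1, -2)) = Mul(-9, -3) = 27)
Function('I')(v) = 27
Add(Add(Mul(-18, -13), -31), Function('I')(-10)) = Add(Add(Mul(-18, -13), -31), 27) = Add(Add(234, -31), 27) = Add(203, 27) = 230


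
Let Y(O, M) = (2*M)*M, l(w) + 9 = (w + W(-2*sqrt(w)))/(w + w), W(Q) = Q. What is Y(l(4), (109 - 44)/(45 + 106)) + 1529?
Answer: 34871179/22801 ≈ 1529.4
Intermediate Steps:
l(w) = -9 + (w - 2*sqrt(w))/(2*w) (l(w) = -9 + (w - 2*sqrt(w))/(w + w) = -9 + (w - 2*sqrt(w))/((2*w)) = -9 + (w - 2*sqrt(w))*(1/(2*w)) = -9 + (w - 2*sqrt(w))/(2*w))
Y(O, M) = 2*M**2
Y(l(4), (109 - 44)/(45 + 106)) + 1529 = 2*((109 - 44)/(45 + 106))**2 + 1529 = 2*(65/151)**2 + 1529 = 2*(4225/22801) + 1529 = 8450/22801 + 1529 = 34871179/22801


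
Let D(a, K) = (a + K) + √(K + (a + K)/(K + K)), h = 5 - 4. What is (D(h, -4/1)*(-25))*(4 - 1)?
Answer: 225 - 75*I*√58/4 ≈ 225.0 - 142.8*I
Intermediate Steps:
h = 1
D(a, K) = K + a + √(K + (K + a)/(2*K)) (D(a, K) = (K + a) + √(K + (K + a)/((2*K))) = (K + a) + √(K + (K + a)*(1/(2*K))) = (K + a) + √(K + (K + a)/(2*K)) = K + a + √(K + (K + a)/(2*K)))
(D(h, -4/1)*(-25))*(4 - 1) = ((-4/1 + 1 + √(2 + 4*(-4/1) + 2*1/(-4/1))/2)*(-25))*(4 - 1) = ((-4*1 + 1 + √(2 + 4*(-4*1) + 2*1/(-4*1))/2)*(-25))*3 = ((-4 + 1 + √(2 + 4*(-4) + 2*1/(-4))/2)*(-25))*3 = ((-4 + 1 + √(2 - 16 + 2*1*(-¼))/2)*(-25))*3 = ((-4 + 1 + √(2 - 16 - ½)/2)*(-25))*3 = ((-4 + 1 + √(-29/2)/2)*(-25))*3 = ((-4 + 1 + (I*√58/2)/2)*(-25))*3 = ((-4 + 1 + I*√58/4)*(-25))*3 = ((-3 + I*√58/4)*(-25))*3 = (75 - 25*I*√58/4)*3 = 225 - 75*I*√58/4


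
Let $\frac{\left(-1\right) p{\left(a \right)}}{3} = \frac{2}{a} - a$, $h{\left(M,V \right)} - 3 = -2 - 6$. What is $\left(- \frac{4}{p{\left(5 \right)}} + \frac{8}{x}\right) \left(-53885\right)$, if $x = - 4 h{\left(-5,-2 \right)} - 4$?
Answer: $- \frac{1562665}{138} \approx -11324.0$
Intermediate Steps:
$h{\left(M,V \right)} = -5$ ($h{\left(M,V \right)} = 3 - 8 = -5$)
$p{\left(a \right)} = - \frac{6}{a} + 3 a$ ($p{\left(a \right)} = - 3 \left(\frac{2}{a} - a\right) = - 3 \left(- a + \frac{2}{a}\right) = - \frac{6}{a} + 3 a$)
$x = 16$ ($x = \left(-4\right) \left(-5\right) - 4 = 20 - 4 = 16$)
$\left(- \frac{4}{p{\left(5 \right)}} + \frac{8}{x}\right) \left(-53885\right) = \left(- \frac{4}{- \frac{6}{5} + 3 \cdot 5} + \frac{8}{16}\right) \left(-53885\right) = \left(- \frac{4}{\left(-6\right) \frac{1}{5} + 15} + 8 \cdot \frac{1}{16}\right) \left(-53885\right) = \left(- \frac{4}{- \frac{6}{5} + 15} + \frac{1}{2}\right) \left(-53885\right) = \left(- \frac{4}{\frac{69}{5}} + \frac{1}{2}\right) \left(-53885\right) = \left(\left(-4\right) \frac{5}{69} + \frac{1}{2}\right) \left(-53885\right) = \left(- \frac{20}{69} + \frac{1}{2}\right) \left(-53885\right) = \frac{29}{138} \left(-53885\right) = - \frac{1562665}{138}$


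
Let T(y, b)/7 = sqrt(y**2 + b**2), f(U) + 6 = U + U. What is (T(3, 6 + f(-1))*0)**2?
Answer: 0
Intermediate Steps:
f(U) = -6 + 2*U (f(U) = -6 + (U + U) = -6 + 2*U)
T(y, b) = 7*sqrt(b**2 + y**2) (T(y, b) = 7*sqrt(y**2 + b**2) = 7*sqrt(b**2 + y**2))
(T(3, 6 + f(-1))*0)**2 = ((7*sqrt((6 + (-6 + 2*(-1)))**2 + 3**2))*0)**2 = ((7*sqrt((6 + (-6 - 2))**2 + 9))*0)**2 = ((7*sqrt((6 - 8)**2 + 9))*0)**2 = ((7*sqrt((-2)**2 + 9))*0)**2 = ((7*sqrt(4 + 9))*0)**2 = ((7*sqrt(13))*0)**2 = 0**2 = 0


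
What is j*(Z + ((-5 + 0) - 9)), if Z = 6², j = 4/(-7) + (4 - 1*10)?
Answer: -1012/7 ≈ -144.57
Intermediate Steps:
j = -46/7 (j = 4*(-⅐) + (4 - 10) = -4/7 - 6 = -46/7 ≈ -6.5714)
Z = 36
j*(Z + ((-5 + 0) - 9)) = -46*(36 + ((-5 + 0) - 9))/7 = -46*(36 + (-5 - 9))/7 = -46*(36 - 14)/7 = -46/7*22 = -1012/7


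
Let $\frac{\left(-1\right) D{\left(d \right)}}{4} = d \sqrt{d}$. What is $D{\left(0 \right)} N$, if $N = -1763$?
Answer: $0$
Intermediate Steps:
$D{\left(d \right)} = - 4 d^{\frac{3}{2}}$ ($D{\left(d \right)} = - 4 d \sqrt{d} = - 4 d^{\frac{3}{2}}$)
$D{\left(0 \right)} N = - 4 \cdot 0^{\frac{3}{2}} \left(-1763\right) = \left(-4\right) 0 \left(-1763\right) = 0 \left(-1763\right) = 0$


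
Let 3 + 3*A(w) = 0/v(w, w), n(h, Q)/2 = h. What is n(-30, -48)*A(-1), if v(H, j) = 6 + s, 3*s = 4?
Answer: 60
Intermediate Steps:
s = 4/3 (s = (⅓)*4 = 4/3 ≈ 1.3333)
v(H, j) = 22/3 (v(H, j) = 6 + 4/3 = 22/3)
n(h, Q) = 2*h
A(w) = -1 (A(w) = -1 + (0/(22/3))/3 = -1 + (0*(3/22))/3 = -1 + (⅓)*0 = -1 + 0 = -1)
n(-30, -48)*A(-1) = (2*(-30))*(-1) = -60*(-1) = 60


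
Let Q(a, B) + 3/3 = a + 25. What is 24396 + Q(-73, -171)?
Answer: 24347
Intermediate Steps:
Q(a, B) = 24 + a (Q(a, B) = -1 + (a + 25) = -1 + (25 + a) = 24 + a)
24396 + Q(-73, -171) = 24396 + (24 - 73) = 24396 - 49 = 24347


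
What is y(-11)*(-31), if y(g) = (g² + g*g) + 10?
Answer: -7812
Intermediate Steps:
y(g) = 10 + 2*g² (y(g) = (g² + g²) + 10 = 2*g² + 10 = 10 + 2*g²)
y(-11)*(-31) = (10 + 2*(-11)²)*(-31) = (10 + 2*121)*(-31) = (10 + 242)*(-31) = 252*(-31) = -7812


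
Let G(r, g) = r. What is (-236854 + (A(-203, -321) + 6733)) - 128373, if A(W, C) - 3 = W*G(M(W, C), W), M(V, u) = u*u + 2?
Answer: -21276220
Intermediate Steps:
M(V, u) = 2 + u**2 (M(V, u) = u**2 + 2 = 2 + u**2)
A(W, C) = 3 + W*(2 + C**2)
(-236854 + (A(-203, -321) + 6733)) - 128373 = (-236854 + ((3 - 203*(2 + (-321)**2)) + 6733)) - 128373 = (-236854 + ((3 - 203*(2 + 103041)) + 6733)) - 128373 = (-236854 + ((3 - 203*103043) + 6733)) - 128373 = (-236854 + ((3 - 20917729) + 6733)) - 128373 = (-236854 + (-20917726 + 6733)) - 128373 = (-236854 - 20910993) - 128373 = -21147847 - 128373 = -21276220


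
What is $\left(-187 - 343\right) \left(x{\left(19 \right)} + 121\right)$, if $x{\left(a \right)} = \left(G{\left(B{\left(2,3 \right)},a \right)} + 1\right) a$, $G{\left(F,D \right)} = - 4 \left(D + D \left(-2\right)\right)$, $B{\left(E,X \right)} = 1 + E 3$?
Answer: $-839520$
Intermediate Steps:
$B{\left(E,X \right)} = 1 + 3 E$
$G{\left(F,D \right)} = 4 D$ ($G{\left(F,D \right)} = - 4 \left(D - 2 D\right) = - 4 \left(- D\right) = 4 D$)
$x{\left(a \right)} = a \left(1 + 4 a\right)$ ($x{\left(a \right)} = \left(4 a + 1\right) a = \left(1 + 4 a\right) a = a \left(1 + 4 a\right)$)
$\left(-187 - 343\right) \left(x{\left(19 \right)} + 121\right) = \left(-187 - 343\right) \left(19 \left(1 + 4 \cdot 19\right) + 121\right) = - 530 \left(19 \left(1 + 76\right) + 121\right) = - 530 \left(19 \cdot 77 + 121\right) = - 530 \left(1463 + 121\right) = \left(-530\right) 1584 = -839520$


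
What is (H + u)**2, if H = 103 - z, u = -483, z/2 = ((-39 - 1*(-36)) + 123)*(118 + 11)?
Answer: 982195600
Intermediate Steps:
z = 30960 (z = 2*(((-39 - 1*(-36)) + 123)*(118 + 11)) = 2*(((-39 + 36) + 123)*129) = 2*((-3 + 123)*129) = 2*(120*129) = 2*15480 = 30960)
H = -30857 (H = 103 - 1*30960 = 103 - 30960 = -30857)
(H + u)**2 = (-30857 - 483)**2 = (-31340)**2 = 982195600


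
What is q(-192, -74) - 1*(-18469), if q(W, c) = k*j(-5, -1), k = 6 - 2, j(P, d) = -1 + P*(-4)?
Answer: 18545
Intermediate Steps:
j(P, d) = -1 - 4*P
k = 4
q(W, c) = 76 (q(W, c) = 4*(-1 - 4*(-5)) = 4*(-1 + 20) = 4*19 = 76)
q(-192, -74) - 1*(-18469) = 76 - 1*(-18469) = 76 + 18469 = 18545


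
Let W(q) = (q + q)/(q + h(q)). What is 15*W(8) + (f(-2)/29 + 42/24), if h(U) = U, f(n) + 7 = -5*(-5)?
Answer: 2015/116 ≈ 17.371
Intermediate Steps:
f(n) = 18 (f(n) = -7 - 5*(-5) = -7 + 25 = 18)
W(q) = 1 (W(q) = (q + q)/(q + q) = (2*q)/((2*q)) = (2*q)*(1/(2*q)) = 1)
15*W(8) + (f(-2)/29 + 42/24) = 15*1 + (18/29 + 42/24) = 15 + (18*(1/29) + 42*(1/24)) = 15 + (18/29 + 7/4) = 15 + 275/116 = 2015/116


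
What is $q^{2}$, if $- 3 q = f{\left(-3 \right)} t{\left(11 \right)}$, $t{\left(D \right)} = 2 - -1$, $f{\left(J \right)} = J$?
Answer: $9$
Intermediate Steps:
$t{\left(D \right)} = 3$ ($t{\left(D \right)} = 2 + 1 = 3$)
$q = 3$ ($q = - \frac{\left(-3\right) 3}{3} = \left(- \frac{1}{3}\right) \left(-9\right) = 3$)
$q^{2} = 3^{2} = 9$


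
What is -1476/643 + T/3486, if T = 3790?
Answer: -1354183/1120749 ≈ -1.2083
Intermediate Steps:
-1476/643 + T/3486 = -1476/643 + 3790/3486 = -1476*1/643 + 3790*(1/3486) = -1476/643 + 1895/1743 = -1354183/1120749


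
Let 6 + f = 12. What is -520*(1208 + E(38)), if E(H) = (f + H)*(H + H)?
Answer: -2367040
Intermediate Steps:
f = 6 (f = -6 + 12 = 6)
E(H) = 2*H*(6 + H) (E(H) = (6 + H)*(H + H) = (6 + H)*(2*H) = 2*H*(6 + H))
-520*(1208 + E(38)) = -520*(1208 + 2*38*(6 + 38)) = -520*(1208 + 2*38*44) = -520*(1208 + 3344) = -520*4552 = -2367040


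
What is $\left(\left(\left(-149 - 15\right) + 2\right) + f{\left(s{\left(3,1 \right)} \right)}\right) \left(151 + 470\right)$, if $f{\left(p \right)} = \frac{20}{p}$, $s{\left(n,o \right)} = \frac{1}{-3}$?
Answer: $-137862$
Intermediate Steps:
$s{\left(n,o \right)} = - \frac{1}{3}$
$\left(\left(\left(-149 - 15\right) + 2\right) + f{\left(s{\left(3,1 \right)} \right)}\right) \left(151 + 470\right) = \left(\left(\left(-149 - 15\right) + 2\right) + \frac{20}{- \frac{1}{3}}\right) \left(151 + 470\right) = \left(\left(\left(-149 + \left(-68 + 53\right)\right) + 2\right) + 20 \left(-3\right)\right) 621 = \left(\left(\left(-149 - 15\right) + 2\right) - 60\right) 621 = \left(\left(-164 + 2\right) - 60\right) 621 = \left(-162 - 60\right) 621 = \left(-222\right) 621 = -137862$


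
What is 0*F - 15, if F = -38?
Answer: -15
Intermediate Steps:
0*F - 15 = 0*(-38) - 15 = 0 - 15 = -15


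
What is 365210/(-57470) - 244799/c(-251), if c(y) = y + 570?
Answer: -1418510052/1833293 ≈ -773.75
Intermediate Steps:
c(y) = 570 + y
365210/(-57470) - 244799/c(-251) = 365210/(-57470) - 244799/(570 - 251) = 365210*(-1/57470) - 244799/319 = -36521/5747 - 244799*1/319 = -36521/5747 - 244799/319 = -1418510052/1833293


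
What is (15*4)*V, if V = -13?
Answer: -780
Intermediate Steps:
(15*4)*V = (15*4)*(-13) = 60*(-13) = -780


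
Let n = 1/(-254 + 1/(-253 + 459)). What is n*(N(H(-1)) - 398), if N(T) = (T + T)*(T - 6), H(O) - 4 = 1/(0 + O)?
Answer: 85696/52323 ≈ 1.6378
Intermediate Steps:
H(O) = 4 + 1/O (H(O) = 4 + 1/(0 + O) = 4 + 1/O)
n = -206/52323 (n = 1/(-254 + 1/206) = 1/(-52323/206) = -206/52323 ≈ -0.0039371)
N(T) = 2*T*(-6 + T) (N(T) = (2*T)*(-6 + T) = 2*T*(-6 + T))
n*(N(H(-1)) - 398) = -206*(2*(4 + 1/(-1))*(-6 + (4 + 1/(-1))) - 398)/52323 = -206*(2*(4 - 1)*(-6 + (4 - 1)) - 398)/52323 = -206*(2*3*(-6 + 3) - 398)/52323 = -206*(2*3*(-3) - 398)/52323 = -206*(-18 - 398)/52323 = -206/52323*(-416) = 85696/52323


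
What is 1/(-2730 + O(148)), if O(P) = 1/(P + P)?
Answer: -296/808079 ≈ -0.00036630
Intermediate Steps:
O(P) = 1/(2*P)
1/(-2730 + O(148)) = 1/(-2730 + (½)/148) = 1/(-2730 + (½)*(1/148)) = 1/(-2730 + 1/296) = 1/(-808079/296) = -296/808079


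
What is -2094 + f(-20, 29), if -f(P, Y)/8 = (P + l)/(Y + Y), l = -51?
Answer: -60442/29 ≈ -2084.2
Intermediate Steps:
f(P, Y) = -4*(-51 + P)/Y (f(P, Y) = -8*(P - 51)/(Y + Y) = -8*(-51 + P)/(2*Y) = -8*(-51 + P)*1/(2*Y) = -4*(-51 + P)/Y)
-2094 + f(-20, 29) = -2094 + 4*(51 - 1*(-20))/29 = -2094 + 4*(1/29)*(51 + 20) = -2094 + 4*(1/29)*71 = -2094 + 284/29 = -60442/29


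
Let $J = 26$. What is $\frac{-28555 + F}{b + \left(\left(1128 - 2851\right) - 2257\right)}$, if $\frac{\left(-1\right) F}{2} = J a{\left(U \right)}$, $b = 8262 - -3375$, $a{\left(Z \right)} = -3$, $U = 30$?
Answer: $- \frac{28399}{7657} \approx -3.7089$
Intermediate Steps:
$b = 11637$ ($b = 8262 + 3375 = 11637$)
$F = 156$ ($F = - 2 \cdot 26 \left(-3\right) = \left(-2\right) \left(-78\right) = 156$)
$\frac{-28555 + F}{b + \left(\left(1128 - 2851\right) - 2257\right)} = \frac{-28555 + 156}{11637 + \left(\left(1128 - 2851\right) - 2257\right)} = - \frac{28399}{11637 - 3980} = - \frac{28399}{7657}$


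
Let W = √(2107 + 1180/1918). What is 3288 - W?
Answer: 3288 - √1938333677/959 ≈ 3242.1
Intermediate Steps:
W = √1938333677/959 (W = √(2107 + 1180*(1/1918)) = √(2107 + 590/959) = √(2021203/959) = √1938333677/959 ≈ 45.909)
3288 - W = 3288 - √1938333677/959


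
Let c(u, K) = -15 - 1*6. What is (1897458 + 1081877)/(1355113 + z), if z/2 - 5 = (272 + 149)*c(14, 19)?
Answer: 175255/78673 ≈ 2.2276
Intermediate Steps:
c(u, K) = -21 (c(u, K) = -15 - 6 = -21)
z = -17672 (z = 10 + 2*((272 + 149)*(-21)) = 10 + 2*(421*(-21)) = 10 + 2*(-8841) = 10 - 17682 = -17672)
(1897458 + 1081877)/(1355113 + z) = (1897458 + 1081877)/(1355113 - 17672) = 2979335/1337441 = 2979335*(1/1337441) = 175255/78673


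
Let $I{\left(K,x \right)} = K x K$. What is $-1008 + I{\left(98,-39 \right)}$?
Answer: $-375564$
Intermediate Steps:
$I{\left(K,x \right)} = x K^{2}$
$-1008 + I{\left(98,-39 \right)} = -1008 - 39 \cdot 98^{2} = -1008 - 374556 = -375564$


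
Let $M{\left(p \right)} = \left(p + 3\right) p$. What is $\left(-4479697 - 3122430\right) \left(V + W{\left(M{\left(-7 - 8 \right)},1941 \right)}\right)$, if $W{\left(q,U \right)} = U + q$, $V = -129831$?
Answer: $970867639170$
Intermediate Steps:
$M{\left(p \right)} = p \left(3 + p\right)$ ($M{\left(p \right)} = \left(3 + p\right) p = p \left(3 + p\right)$)
$\left(-4479697 - 3122430\right) \left(V + W{\left(M{\left(-7 - 8 \right)},1941 \right)}\right) = \left(-4479697 - 3122430\right) \left(-129831 + \left(1941 + \left(-7 - 8\right) \left(3 - 15\right)\right)\right) = - 7602127 \left(-129831 + \left(1941 + \left(-7 - 8\right) \left(3 - 15\right)\right)\right) = - 7602127 \left(-129831 + \left(1941 - 15 \left(3 - 15\right)\right)\right) = - 7602127 \left(-129831 + \left(1941 - -180\right)\right) = - 7602127 \left(-129831 + \left(1941 + 180\right)\right) = - 7602127 \left(-129831 + 2121\right) = \left(-7602127\right) \left(-127710\right) = 970867639170$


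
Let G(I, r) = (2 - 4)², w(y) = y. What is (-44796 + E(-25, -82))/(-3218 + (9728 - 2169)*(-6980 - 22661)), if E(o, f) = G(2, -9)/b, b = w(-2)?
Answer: 3446/17235349 ≈ 0.00019994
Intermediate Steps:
G(I, r) = 4 (G(I, r) = (-2)² = 4)
b = -2
E(o, f) = -2 (E(o, f) = 4/(-2) = 4*(-½) = -2)
(-44796 + E(-25, -82))/(-3218 + (9728 - 2169)*(-6980 - 22661)) = (-44796 - 2)/(-3218 + (9728 - 2169)*(-6980 - 22661)) = -44798/(-3218 + 7559*(-29641)) = -44798/(-3218 - 224056319) = -44798/(-224059537) = -44798*(-1/224059537) = 3446/17235349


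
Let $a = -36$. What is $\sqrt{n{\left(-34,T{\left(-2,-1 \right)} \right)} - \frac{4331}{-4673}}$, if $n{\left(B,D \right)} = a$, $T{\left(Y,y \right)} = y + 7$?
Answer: $\frac{i \sqrt{765890681}}{4673} \approx 5.9223 i$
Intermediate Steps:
$T{\left(Y,y \right)} = 7 + y$
$n{\left(B,D \right)} = -36$
$\sqrt{n{\left(-34,T{\left(-2,-1 \right)} \right)} - \frac{4331}{-4673}} = \sqrt{-36 - \frac{4331}{-4673}} = \sqrt{-36 - - \frac{4331}{4673}} = \sqrt{-36 + \frac{4331}{4673}} = \sqrt{- \frac{163897}{4673}} = \frac{i \sqrt{765890681}}{4673}$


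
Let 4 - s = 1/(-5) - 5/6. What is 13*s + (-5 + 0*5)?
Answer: 1813/30 ≈ 60.433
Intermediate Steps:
s = 151/30 (s = 4 - (1/(-5) - 5/6) = 4 - (1*(-⅕) - 5*⅙) = 4 - (-⅕ - ⅚) = 4 - 1*(-31/30) = 4 + 31/30 = 151/30 ≈ 5.0333)
13*s + (-5 + 0*5) = 13*(151/30) + (-5 + 0*5) = 1963/30 + (-5 + 0) = 1963/30 - 5 = 1813/30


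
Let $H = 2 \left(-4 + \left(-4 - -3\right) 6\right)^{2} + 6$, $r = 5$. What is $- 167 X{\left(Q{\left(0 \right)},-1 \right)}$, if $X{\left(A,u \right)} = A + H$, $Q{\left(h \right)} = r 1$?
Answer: $-35237$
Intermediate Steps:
$Q{\left(h \right)} = 5$ ($Q{\left(h \right)} = 5 \cdot 1 = 5$)
$H = 206$ ($H = 2 \left(-4 + \left(-4 + 3\right) 6\right)^{2} + 6 = 2 \left(-4 - 6\right)^{2} + 6 = 2 \left(-10\right)^{2} + 6 = 2 \cdot 100 + 6 = 200 + 6 = 206$)
$X{\left(A,u \right)} = 206 + A$ ($X{\left(A,u \right)} = A + 206 = 206 + A$)
$- 167 X{\left(Q{\left(0 \right)},-1 \right)} = - 167 \left(206 + 5\right) = \left(-167\right) 211 = -35237$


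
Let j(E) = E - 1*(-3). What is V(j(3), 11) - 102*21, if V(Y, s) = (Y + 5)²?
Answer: -2021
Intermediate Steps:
j(E) = 3 + E (j(E) = E + 3 = 3 + E)
V(Y, s) = (5 + Y)²
V(j(3), 11) - 102*21 = (5 + (3 + 3))² - 102*21 = (5 + 6)² - 2142 = 11² - 2142 = 121 - 2142 = -2021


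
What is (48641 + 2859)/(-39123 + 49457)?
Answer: 25750/5167 ≈ 4.9836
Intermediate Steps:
(48641 + 2859)/(-39123 + 49457) = 51500/10334 = 51500*(1/10334) = 25750/5167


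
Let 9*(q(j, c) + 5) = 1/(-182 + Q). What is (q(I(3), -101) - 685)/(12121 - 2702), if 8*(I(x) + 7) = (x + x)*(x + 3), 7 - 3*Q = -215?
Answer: -670681/9155268 ≈ -0.073256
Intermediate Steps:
Q = 74 (Q = 7/3 - 1/3*(-215) = 7/3 + 215/3 = 74)
I(x) = -7 + x*(3 + x)/4 (I(x) = -7 + ((x + x)*(x + 3))/8 = -7 + ((2*x)*(3 + x))/8 = -7 + (2*x*(3 + x))/8 = -7 + x*(3 + x)/4)
q(j, c) = -4861/972 (q(j, c) = -5 + 1/(9*(-182 + 74)) = -5 + (1/9)/(-108) = -5 + (1/9)*(-1/108) = -5 - 1/972 = -4861/972)
(q(I(3), -101) - 685)/(12121 - 2702) = (-4861/972 - 685)/(12121 - 2702) = -670681/972/9419 = -670681/972*1/9419 = -670681/9155268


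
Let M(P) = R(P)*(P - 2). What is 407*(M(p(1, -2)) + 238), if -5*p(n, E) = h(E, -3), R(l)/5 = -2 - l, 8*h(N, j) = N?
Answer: 8400073/80 ≈ 1.0500e+5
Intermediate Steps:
h(N, j) = N/8
R(l) = -10 - 5*l (R(l) = 5*(-2 - l) = -10 - 5*l)
p(n, E) = -E/40
M(P) = (-10 - 5*P)*(-2 + P) (M(P) = (-10 - 5*P)*(P - 2) = (-10 - 5*P)*(-2 + P))
407*(M(p(1, -2)) + 238) = 407*((20 - 5*(-1/40*(-2))²) + 238) = 407*((20 - 5*(1/20)²) + 238) = 407*((20 - 5*1/400) + 238) = 407*((20 - 1/80) + 238) = 407*(1599/80 + 238) = 407*(20639/80) = 8400073/80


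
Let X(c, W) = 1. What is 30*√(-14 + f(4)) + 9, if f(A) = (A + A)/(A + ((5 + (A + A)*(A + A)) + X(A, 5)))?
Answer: 9 + 30*I*√19018/37 ≈ 9.0 + 111.82*I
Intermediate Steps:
f(A) = 2*A/(6 + A + 4*A²) (f(A) = (A + A)/(A + ((5 + (A + A)*(A + A)) + 1)) = (2*A)/(A + ((5 + (2*A)*(2*A)) + 1)) = (2*A)/(A + ((5 + 4*A²) + 1)) = (2*A)/(A + (6 + 4*A²)) = (2*A)/(6 + A + 4*A²) = 2*A/(6 + A + 4*A²))
30*√(-14 + f(4)) + 9 = 30*√(-14 + 2*4/(6 + 4 + 4*4²)) + 9 = 30*√(-14 + 2*4/(6 + 4 + 4*16)) + 9 = 30*√(-14 + 2*4/(6 + 4 + 64)) + 9 = 30*√(-14 + 2*4/74) + 9 = 30*√(-14 + 2*4*(1/74)) + 9 = 30*√(-14 + 4/37) + 9 = 30*√(-514/37) + 9 = 30*(I*√19018/37) + 9 = 30*I*√19018/37 + 9 = 9 + 30*I*√19018/37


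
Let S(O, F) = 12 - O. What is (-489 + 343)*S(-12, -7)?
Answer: -3504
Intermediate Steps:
(-489 + 343)*S(-12, -7) = (-489 + 343)*(12 - 1*(-12)) = -146*(12 + 12) = -146*24 = -3504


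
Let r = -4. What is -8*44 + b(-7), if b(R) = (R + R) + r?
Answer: -370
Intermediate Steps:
b(R) = -4 + 2*R (b(R) = (R + R) - 4 = 2*R - 4 = -4 + 2*R)
-8*44 + b(-7) = -8*44 + (-4 + 2*(-7)) = -352 + (-4 - 14) = -352 - 18 = -370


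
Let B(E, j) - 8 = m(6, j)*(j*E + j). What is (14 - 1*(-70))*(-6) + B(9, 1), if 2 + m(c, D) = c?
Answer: -456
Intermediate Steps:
m(c, D) = -2 + c
B(E, j) = 8 + 4*j + 4*E*j (B(E, j) = 8 + (-2 + 6)*(j*E + j) = 8 + 4*(E*j + j) = 8 + 4*(j + E*j) = 8 + (4*j + 4*E*j) = 8 + 4*j + 4*E*j)
(14 - 1*(-70))*(-6) + B(9, 1) = (14 - 1*(-70))*(-6) + (8 + 4*1 + 4*9*1) = (14 + 70)*(-6) + (8 + 4 + 36) = 84*(-6) + 48 = -504 + 48 = -456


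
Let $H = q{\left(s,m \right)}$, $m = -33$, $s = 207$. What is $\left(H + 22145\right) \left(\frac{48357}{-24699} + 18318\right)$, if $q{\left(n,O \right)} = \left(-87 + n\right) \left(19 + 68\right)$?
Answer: $\frac{4913686845375}{8233} \approx 5.9683 \cdot 10^{8}$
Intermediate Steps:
$q{\left(n,O \right)} = -7569 + 87 n$ ($q{\left(n,O \right)} = \left(-87 + n\right) 87 = -7569 + 87 n$)
$H = 10440$ ($H = -7569 + 87 \cdot 207 = -7569 + 18009 = 10440$)
$\left(H + 22145\right) \left(\frac{48357}{-24699} + 18318\right) = \left(10440 + 22145\right) \left(\frac{48357}{-24699} + 18318\right) = 32585 \left(48357 \left(- \frac{1}{24699}\right) + 18318\right) = 32585 \left(- \frac{16119}{8233} + 18318\right) = 32585 \cdot \frac{150795975}{8233} = \frac{4913686845375}{8233}$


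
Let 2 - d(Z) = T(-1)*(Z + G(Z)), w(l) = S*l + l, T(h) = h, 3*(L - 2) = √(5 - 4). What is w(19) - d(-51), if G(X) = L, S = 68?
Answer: 4073/3 ≈ 1357.7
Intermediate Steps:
L = 7/3 (L = 2 + √(5 - 4)/3 = 2 + √1/3 = 2 + (⅓)*1 = 2 + ⅓ = 7/3 ≈ 2.3333)
G(X) = 7/3
w(l) = 69*l (w(l) = 68*l + l = 69*l)
d(Z) = 13/3 + Z (d(Z) = 2 - (-1)*(Z + 7/3) = 2 - (-1)*(7/3 + Z) = 2 - (-7/3 - Z) = 2 + (7/3 + Z) = 13/3 + Z)
w(19) - d(-51) = 69*19 - (13/3 - 51) = 1311 - 1*(-140/3) = 1311 + 140/3 = 4073/3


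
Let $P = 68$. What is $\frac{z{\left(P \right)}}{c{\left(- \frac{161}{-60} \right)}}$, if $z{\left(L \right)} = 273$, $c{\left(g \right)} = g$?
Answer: $\frac{2340}{23} \approx 101.74$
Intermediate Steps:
$\frac{z{\left(P \right)}}{c{\left(- \frac{161}{-60} \right)}} = \frac{273}{\left(-161\right) \frac{1}{-60}} = \frac{273}{\left(-161\right) \left(- \frac{1}{60}\right)} = \frac{273}{\frac{161}{60}} = 273 \cdot \frac{60}{161} = \frac{2340}{23}$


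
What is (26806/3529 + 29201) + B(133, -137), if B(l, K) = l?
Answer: 103546492/3529 ≈ 29342.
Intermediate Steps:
(26806/3529 + 29201) + B(133, -137) = (26806/3529 + 29201) + 133 = 103077135/3529 + 133 = 103546492/3529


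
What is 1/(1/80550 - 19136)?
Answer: -80550/1541404799 ≈ -5.2257e-5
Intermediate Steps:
1/(1/80550 - 19136) = 1/(-1541404799/80550) = -80550/1541404799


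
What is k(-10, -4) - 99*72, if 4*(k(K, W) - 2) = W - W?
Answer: -7126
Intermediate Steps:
k(K, W) = 2 (k(K, W) = 2 + (W - W)/4 = 2 + (¼)*0 = 2 + 0 = 2)
k(-10, -4) - 99*72 = 2 - 99*72 = 2 - 7128 = -7126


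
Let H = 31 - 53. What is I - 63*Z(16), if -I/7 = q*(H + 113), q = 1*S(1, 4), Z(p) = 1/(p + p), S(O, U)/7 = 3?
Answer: -428127/32 ≈ -13379.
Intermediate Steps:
S(O, U) = 21 (S(O, U) = 7*3 = 21)
H = -22
Z(p) = 1/(2*p)
q = 21 (q = 1*21 = 21)
I = -13377 (I = -147*(-22 + 113) = -147*91 = -7*1911 = -13377)
I - 63*Z(16) = -13377 - 63*(½)/16 = -13377 - 63*(½)*(1/16) = -13377 - 63/32 = -428127/32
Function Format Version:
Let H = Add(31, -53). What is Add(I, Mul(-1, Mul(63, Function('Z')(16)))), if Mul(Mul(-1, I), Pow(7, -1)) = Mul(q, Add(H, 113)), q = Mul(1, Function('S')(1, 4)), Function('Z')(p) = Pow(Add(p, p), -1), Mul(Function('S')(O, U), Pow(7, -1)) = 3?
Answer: Rational(-428127, 32) ≈ -13379.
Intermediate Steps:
Function('S')(O, U) = 21 (Function('S')(O, U) = Mul(7, 3) = 21)
H = -22
Function('Z')(p) = Mul(Rational(1, 2), Pow(p, -1)) (Function('Z')(p) = Pow(Mul(2, p), -1) = Mul(Rational(1, 2), Pow(p, -1)))
q = 21 (q = Mul(1, 21) = 21)
I = -13377 (I = Mul(-7, Mul(21, Add(-22, 113))) = Mul(-7, Mul(21, 91)) = Mul(-7, 1911) = -13377)
Add(I, Mul(-1, Mul(63, Function('Z')(16)))) = Add(-13377, Mul(-1, Mul(63, Mul(Rational(1, 2), Pow(16, -1))))) = Add(-13377, Mul(-1, Mul(63, Mul(Rational(1, 2), Rational(1, 16))))) = Add(-13377, Mul(-1, Mul(63, Rational(1, 32)))) = Add(-13377, Mul(-1, Rational(63, 32))) = Add(-13377, Rational(-63, 32)) = Rational(-428127, 32)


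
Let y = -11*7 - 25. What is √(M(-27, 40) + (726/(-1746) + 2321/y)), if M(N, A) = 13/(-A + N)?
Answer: I*√1140806137358/220966 ≈ 4.8337*I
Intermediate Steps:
y = -102 (y = -77 - 25 = -102)
M(N, A) = 13/(N - A)
√(M(-27, 40) + (726/(-1746) + 2321/y)) = √(-13/(40 - 1*(-27)) + (726/(-1746) + 2321/(-102))) = √(-13/(40 + 27) + (726*(-1/1746) + 2321*(-1/102))) = √(-13/67 + (-121/291 - 2321/102)) = √(-13*1/67 - 76417/3298) = √(-13/67 - 76417/3298) = √(-5162813/220966) = I*√1140806137358/220966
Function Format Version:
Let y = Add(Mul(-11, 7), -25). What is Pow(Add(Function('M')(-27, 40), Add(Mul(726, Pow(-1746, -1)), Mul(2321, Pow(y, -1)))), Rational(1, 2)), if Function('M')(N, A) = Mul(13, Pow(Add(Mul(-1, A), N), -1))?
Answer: Mul(Rational(1, 220966), I, Pow(1140806137358, Rational(1, 2))) ≈ Mul(4.8337, I)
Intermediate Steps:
y = -102 (y = Add(-77, -25) = -102)
Function('M')(N, A) = Mul(13, Pow(Add(N, Mul(-1, A)), -1))
Pow(Add(Function('M')(-27, 40), Add(Mul(726, Pow(-1746, -1)), Mul(2321, Pow(y, -1)))), Rational(1, 2)) = Pow(Add(Mul(-13, Pow(Add(40, Mul(-1, -27)), -1)), Add(Mul(726, Pow(-1746, -1)), Mul(2321, Pow(-102, -1)))), Rational(1, 2)) = Pow(Add(Mul(-13, Pow(Add(40, 27), -1)), Add(Mul(726, Rational(-1, 1746)), Mul(2321, Rational(-1, 102)))), Rational(1, 2)) = Pow(Add(Mul(-13, Pow(67, -1)), Add(Rational(-121, 291), Rational(-2321, 102))), Rational(1, 2)) = Pow(Add(Mul(-13, Rational(1, 67)), Rational(-76417, 3298)), Rational(1, 2)) = Pow(Add(Rational(-13, 67), Rational(-76417, 3298)), Rational(1, 2)) = Pow(Rational(-5162813, 220966), Rational(1, 2)) = Mul(Rational(1, 220966), I, Pow(1140806137358, Rational(1, 2)))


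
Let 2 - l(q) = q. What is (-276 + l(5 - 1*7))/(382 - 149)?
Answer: -272/233 ≈ -1.1674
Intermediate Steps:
l(q) = 2 - q
(-276 + l(5 - 1*7))/(382 - 149) = (-276 + (2 - (5 - 1*7)))/(382 - 149) = (-276 + (2 - (5 - 7)))/233 = (-276 + (2 - 1*(-2)))*(1/233) = (-276 + (2 + 2))*(1/233) = (-276 + 4)*(1/233) = -272*1/233 = -272/233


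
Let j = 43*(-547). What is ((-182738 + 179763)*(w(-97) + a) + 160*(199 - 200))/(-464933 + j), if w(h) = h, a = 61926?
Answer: 183941435/488454 ≈ 376.58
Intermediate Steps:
j = -23521
((-182738 + 179763)*(w(-97) + a) + 160*(199 - 200))/(-464933 + j) = ((-182738 + 179763)*(-97 + 61926) + 160*(199 - 200))/(-464933 - 23521) = (-2975*61829 + 160*(-1))/(-488454) = (-183941275 - 160)*(-1/488454) = -183941435*(-1/488454) = 183941435/488454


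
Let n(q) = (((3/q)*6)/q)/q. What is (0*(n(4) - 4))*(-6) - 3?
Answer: -3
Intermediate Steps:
n(q) = 18/q³ (n(q) = ((18/q)/q)/q = (18/q²)/q = 18/q³)
(0*(n(4) - 4))*(-6) - 3 = (0*(18/4³ - 4))*(-6) - 3 = (0*(18*(1/64) - 4))*(-6) - 3 = (0*(9/32 - 4))*(-6) - 3 = (0*(-119/32))*(-6) - 3 = 0*(-6) - 3 = 0 - 3 = -3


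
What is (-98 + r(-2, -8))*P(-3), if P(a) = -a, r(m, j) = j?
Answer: -318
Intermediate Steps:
(-98 + r(-2, -8))*P(-3) = (-98 - 8)*(-1*(-3)) = -106*3 = -318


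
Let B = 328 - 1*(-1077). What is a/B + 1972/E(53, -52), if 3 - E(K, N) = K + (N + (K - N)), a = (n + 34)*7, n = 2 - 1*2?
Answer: -2746146/144715 ≈ -18.976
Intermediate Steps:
n = 0 (n = 2 - 2 = 0)
B = 1405 (B = 328 + 1077 = 1405)
a = 238 (a = (0 + 34)*7 = 34*7 = 238)
E(K, N) = 3 - 2*K (E(K, N) = 3 - (K + (N + (K - N))) = 3 - (K + K) = 3 - 2*K)
a/B + 1972/E(53, -52) = 238/1405 + 1972/(3 - 2*53) = 238*(1/1405) + 1972/(3 - 106) = 238/1405 + 1972/(-103) = 238/1405 + 1972*(-1/103) = 238/1405 - 1972/103 = -2746146/144715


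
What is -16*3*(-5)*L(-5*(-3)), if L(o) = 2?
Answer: 480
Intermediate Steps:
-16*3*(-5)*L(-5*(-3)) = -16*3*(-5)*2 = -(-240)*2 = -16*(-30) = 480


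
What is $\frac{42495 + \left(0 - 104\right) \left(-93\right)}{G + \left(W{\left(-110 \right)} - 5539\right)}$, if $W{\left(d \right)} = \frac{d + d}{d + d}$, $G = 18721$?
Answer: $\frac{52167}{13183} \approx 3.9571$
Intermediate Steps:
$W{\left(d \right)} = 1$ ($W{\left(d \right)} = \frac{2 d}{2 d} = 2 d \frac{1}{2 d} = 1$)
$\frac{42495 + \left(0 - 104\right) \left(-93\right)}{G + \left(W{\left(-110 \right)} - 5539\right)} = \frac{42495 + \left(0 - 104\right) \left(-93\right)}{18721 + \left(1 - 5539\right)} = \frac{42495 - -9672}{18721 + \left(1 - 5539\right)} = \frac{42495 + 9672}{18721 - 5538} = \frac{52167}{13183}$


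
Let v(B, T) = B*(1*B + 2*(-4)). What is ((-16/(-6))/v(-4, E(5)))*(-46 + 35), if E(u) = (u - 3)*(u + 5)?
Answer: -11/18 ≈ -0.61111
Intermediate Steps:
E(u) = (-3 + u)*(5 + u)
v(B, T) = B*(-8 + B) (v(B, T) = B*(B - 8) = B*(-8 + B))
((-16/(-6))/v(-4, E(5)))*(-46 + 35) = ((-16/(-6))/((-4*(-8 - 4))))*(-46 + 35) = ((-16*(-⅙))/((-4*(-12))))*(-11) = ((8/3)/48)*(-11) = ((8/3)*(1/48))*(-11) = (1/18)*(-11) = -11/18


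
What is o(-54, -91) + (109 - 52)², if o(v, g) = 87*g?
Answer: -4668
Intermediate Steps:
o(-54, -91) + (109 - 52)² = 87*(-91) + (109 - 52)² = -7917 + 57² = -7917 + 3249 = -4668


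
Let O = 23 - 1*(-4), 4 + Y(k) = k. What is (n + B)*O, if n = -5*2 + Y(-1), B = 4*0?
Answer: -405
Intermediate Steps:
Y(k) = -4 + k
B = 0
O = 27 (O = 23 + 4 = 27)
n = -15 (n = -5*2 + (-4 - 1) = -10 - 5 = -15)
(n + B)*O = (-15 + 0)*27 = -15*27 = -405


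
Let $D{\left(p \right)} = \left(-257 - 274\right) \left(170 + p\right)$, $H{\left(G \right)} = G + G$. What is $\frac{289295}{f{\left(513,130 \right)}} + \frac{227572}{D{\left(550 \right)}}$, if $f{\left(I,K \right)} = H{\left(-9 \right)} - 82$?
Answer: $- \frac{138282527}{47790} \approx -2893.5$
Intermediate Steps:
$H{\left(G \right)} = 2 G$
$D{\left(p \right)} = -90270 - 531 p$ ($D{\left(p \right)} = - 531 \left(170 + p\right) = -90270 - 531 p$)
$f{\left(I,K \right)} = -100$ ($f{\left(I,K \right)} = 2 \left(-9\right) - 82 = -18 - 82 = -100$)
$\frac{289295}{f{\left(513,130 \right)}} + \frac{227572}{D{\left(550 \right)}} = \frac{289295}{-100} + \frac{227572}{-90270 - 292050} = 289295 \left(- \frac{1}{100}\right) + \frac{227572}{-90270 - 292050} = - \frac{57859}{20} + \frac{227572}{-382320} = - \frac{57859}{20} + 227572 \left(- \frac{1}{382320}\right) = - \frac{57859}{20} - \frac{56893}{95580} = - \frac{138282527}{47790}$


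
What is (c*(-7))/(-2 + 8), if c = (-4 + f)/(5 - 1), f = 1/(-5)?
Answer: 49/40 ≈ 1.2250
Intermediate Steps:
f = -⅕ ≈ -0.20000
c = -21/20 (c = (-4 - ⅕)/(5 - 1) = -21/5/4 = -21/5*¼ = -21/20 ≈ -1.0500)
(c*(-7))/(-2 + 8) = (-21/20*(-7))/(-2 + 8) = (147/20)/6 = (147/20)*(⅙) = 49/40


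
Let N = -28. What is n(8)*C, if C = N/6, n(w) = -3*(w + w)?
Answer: 224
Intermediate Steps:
n(w) = -6*w
C = -14/3 (C = -28/6 = -28*⅙ = -14/3 ≈ -4.6667)
n(8)*C = -6*8*(-14/3) = -48*(-14/3) = 224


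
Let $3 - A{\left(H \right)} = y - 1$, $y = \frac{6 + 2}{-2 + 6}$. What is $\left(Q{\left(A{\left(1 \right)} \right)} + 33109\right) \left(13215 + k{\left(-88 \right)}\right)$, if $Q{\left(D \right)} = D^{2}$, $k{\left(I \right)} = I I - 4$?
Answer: $693882915$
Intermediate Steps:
$y = 2$ ($y = \frac{8}{4} = 8 \cdot \frac{1}{4} = 2$)
$k{\left(I \right)} = -4 + I^{2}$ ($k{\left(I \right)} = I^{2} - 4 = -4 + I^{2}$)
$A{\left(H \right)} = 2$ ($A{\left(H \right)} = 3 - \left(2 - 1\right) = 3 - 1 = 2$)
$\left(Q{\left(A{\left(1 \right)} \right)} + 33109\right) \left(13215 + k{\left(-88 \right)}\right) = \left(2^{2} + 33109\right) \left(13215 - \left(4 - \left(-88\right)^{2}\right)\right) = \left(4 + 33109\right) \left(13215 + \left(-4 + 7744\right)\right) = 33113 \left(13215 + 7740\right) = 33113 \cdot 20955 = 693882915$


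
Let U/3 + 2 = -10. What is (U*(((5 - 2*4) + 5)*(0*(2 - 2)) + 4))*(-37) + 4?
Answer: 5332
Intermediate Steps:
U = -36 (U = -6 + 3*(-10) = -6 - 30 = -36)
(U*(((5 - 2*4) + 5)*(0*(2 - 2)) + 4))*(-37) + 4 = -36*(((5 - 2*4) + 5)*(0*(2 - 2)) + 4)*(-37) + 4 = -36*(((5 - 8) + 5)*(0*0) + 4)*(-37) + 4 = -36*((-3 + 5)*0 + 4)*(-37) + 4 = -36*(2*0 + 4)*(-37) + 4 = -36*(0 + 4)*(-37) + 4 = -36*4*(-37) + 4 = -144*(-37) + 4 = 5328 + 4 = 5332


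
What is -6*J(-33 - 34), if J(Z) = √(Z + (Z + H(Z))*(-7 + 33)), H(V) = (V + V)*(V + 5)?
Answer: -6*√214199 ≈ -2776.9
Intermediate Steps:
H(V) = 2*V*(5 + V) (H(V) = (2*V)*(5 + V) = 2*V*(5 + V))
J(Z) = √(27*Z + 52*Z*(5 + Z)) (J(Z) = √(Z + (Z + 2*Z*(5 + Z))*(-7 + 33)) = √(Z + (Z + 2*Z*(5 + Z))*26) = √(Z + (26*Z + 52*Z*(5 + Z))) = √(27*Z + 52*Z*(5 + Z)))
-6*J(-33 - 34) = -6*√67*√(-287 - 52*(-33 - 34)) = -6*√214199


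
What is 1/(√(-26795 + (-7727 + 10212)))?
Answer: -I*√24310/24310 ≈ -0.0064137*I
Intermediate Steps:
1/(√(-26795 + (-7727 + 10212))) = 1/(√(-26795 + 2485)) = 1/(√(-24310)) = 1/(I*√24310) = -I*√24310/24310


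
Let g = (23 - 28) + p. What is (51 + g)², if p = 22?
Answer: 4624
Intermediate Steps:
g = 17 (g = (23 - 28) + 22 = -5 + 22 = 17)
(51 + g)² = (51 + 17)² = 68² = 4624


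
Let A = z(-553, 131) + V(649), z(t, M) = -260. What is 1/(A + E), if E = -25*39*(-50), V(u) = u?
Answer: 1/49139 ≈ 2.0350e-5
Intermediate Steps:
A = 389 (A = -260 + 649 = 389)
E = 48750 (E = -975*(-50) = 48750)
1/(A + E) = 1/(389 + 48750) = 1/49139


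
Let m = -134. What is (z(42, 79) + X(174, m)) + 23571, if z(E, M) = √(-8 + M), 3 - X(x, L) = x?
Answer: 23400 + √71 ≈ 23408.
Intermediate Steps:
X(x, L) = 3 - x
(z(42, 79) + X(174, m)) + 23571 = (√(-8 + 79) + (3 - 1*174)) + 23571 = (√71 + (3 - 174)) + 23571 = (√71 - 171) + 23571 = (-171 + √71) + 23571 = 23400 + √71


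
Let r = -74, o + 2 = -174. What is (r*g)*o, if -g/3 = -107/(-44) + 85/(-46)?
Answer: -524808/23 ≈ -22818.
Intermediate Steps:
o = -176 (o = -2 - 174 = -176)
g = -1773/1012 (g = -3*(-107/(-44) + 85/(-46)) = -3*(-107*(-1/44) + 85*(-1/46)) = -3*(107/44 - 85/46) = -3*591/1012 = -1773/1012 ≈ -1.7520)
(r*g)*o = -74*(-1773/1012)*(-176) = (65601/506)*(-176) = -524808/23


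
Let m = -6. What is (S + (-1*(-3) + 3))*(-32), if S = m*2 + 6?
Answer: 0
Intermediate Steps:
S = -6 (S = -6*2 + 6 = -12 + 6 = -6)
(S + (-1*(-3) + 3))*(-32) = (-6 + (-1*(-3) + 3))*(-32) = (-6 + (3 + 3))*(-32) = (-6 + 6)*(-32) = 0*(-32) = 0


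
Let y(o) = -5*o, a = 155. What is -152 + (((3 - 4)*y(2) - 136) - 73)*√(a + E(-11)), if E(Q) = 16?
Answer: -152 - 597*√19 ≈ -2754.3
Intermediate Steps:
-152 + (((3 - 4)*y(2) - 136) - 73)*√(a + E(-11)) = -152 + (((3 - 4)*(-5*2) - 136) - 73)*√(155 + 16) = -152 + ((-1*(-10) - 136) - 73)*√171 = -152 + ((10 - 136) - 73)*(3*√19) = -152 + (-126 - 73)*(3*√19) = -152 - 597*√19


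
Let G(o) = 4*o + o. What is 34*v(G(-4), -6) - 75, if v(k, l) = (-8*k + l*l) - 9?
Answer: 6283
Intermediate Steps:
G(o) = 5*o
v(k, l) = -9 + l² - 8*k (v(k, l) = (-8*k + l²) - 9 = (l² - 8*k) - 9 = -9 + l² - 8*k)
34*v(G(-4), -6) - 75 = 34*(-9 + (-6)² - 40*(-4)) - 75 = 34*(-9 + 36 - 8*(-20)) - 75 = 34*(-9 + 36 + 160) - 75 = 34*187 - 75 = 6358 - 75 = 6283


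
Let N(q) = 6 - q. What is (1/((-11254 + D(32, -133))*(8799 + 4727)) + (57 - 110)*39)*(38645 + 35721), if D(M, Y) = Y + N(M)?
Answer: -11864627387157301/77186119 ≈ -1.5371e+8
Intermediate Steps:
D(M, Y) = 6 + Y - M (D(M, Y) = Y + (6 - M) = 6 + Y - M)
(1/((-11254 + D(32, -133))*(8799 + 4727)) + (57 - 110)*39)*(38645 + 35721) = (1/((-11254 + (6 - 133 - 1*32))*(8799 + 4727)) + (57 - 110)*39)*(38645 + 35721) = (1/((-11254 + (6 - 133 - 32))*13526) - 53*39)*74366 = (1/((-11254 - 159)*13526) - 2067)*74366 = (1/(-11413*13526) - 2067)*74366 = (1/(-154372238) - 2067)*74366 = (-1/154372238 - 2067)*74366 = -319087415947/154372238*74366 = -11864627387157301/77186119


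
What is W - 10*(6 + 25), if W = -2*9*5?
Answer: -400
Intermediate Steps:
W = -90 (W = -18*5 = -90)
W - 10*(6 + 25) = -90 - 10*(6 + 25) = -90 - 10*31 = -90 - 310 = -400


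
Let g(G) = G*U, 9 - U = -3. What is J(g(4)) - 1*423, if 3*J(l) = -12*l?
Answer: -615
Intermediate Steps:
U = 12 (U = 9 - 1*(-3) = 9 + 3 = 12)
g(G) = 12*G (g(G) = G*12 = 12*G)
J(l) = -4*l (J(l) = (-12*l)/3 = -4*l)
J(g(4)) - 1*423 = -48*4 - 1*423 = -4*48 - 423 = -192 - 423 = -615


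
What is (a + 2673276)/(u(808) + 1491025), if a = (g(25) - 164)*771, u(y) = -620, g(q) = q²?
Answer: 3028707/1490405 ≈ 2.0321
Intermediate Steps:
a = 355431 (a = (25² - 164)*771 = (625 - 164)*771 = 461*771 = 355431)
(a + 2673276)/(u(808) + 1491025) = (355431 + 2673276)/(-620 + 1491025) = 3028707/1490405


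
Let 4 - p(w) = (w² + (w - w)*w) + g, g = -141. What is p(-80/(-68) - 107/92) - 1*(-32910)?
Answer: 80855702839/2446096 ≈ 33055.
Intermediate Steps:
p(w) = 145 - w² (p(w) = 4 - ((w² + (w - w)*w) - 141) = 4 - ((w² + 0*w) - 141) = 4 - ((w² + 0) - 141) = 4 - (w² - 141) = 4 - (-141 + w²) = 4 + (141 - w²) = 145 - w²)
p(-80/(-68) - 107/92) - 1*(-32910) = (145 - (-80/(-68) - 107/92)²) - 1*(-32910) = (145 - (-80*(-1/68) - 107*1/92)²) + 32910 = (145 - (20/17 - 107/92)²) + 32910 = (145 - (21/1564)²) + 32910 = (145 - 1*441/2446096) + 32910 = (145 - 441/2446096) + 32910 = 354683479/2446096 + 32910 = 80855702839/2446096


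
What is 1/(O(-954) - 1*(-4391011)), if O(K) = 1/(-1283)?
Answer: 1283/5633667112 ≈ 2.2774e-7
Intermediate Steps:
O(K) = -1/1283
1/(O(-954) - 1*(-4391011)) = 1/(-1/1283 - 1*(-4391011)) = 1/(-1/1283 + 4391011) = 1/(5633667112/1283) = 1283/5633667112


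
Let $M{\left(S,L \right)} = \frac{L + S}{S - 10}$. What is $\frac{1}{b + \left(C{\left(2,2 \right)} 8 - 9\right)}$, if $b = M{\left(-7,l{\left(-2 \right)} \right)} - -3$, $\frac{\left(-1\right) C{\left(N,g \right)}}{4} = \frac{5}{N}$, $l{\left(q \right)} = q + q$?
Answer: $- \frac{17}{1451} \approx -0.011716$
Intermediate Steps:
$l{\left(q \right)} = 2 q$
$M{\left(S,L \right)} = \frac{L + S}{-10 + S}$
$C{\left(N,g \right)} = - \frac{20}{N}$ ($C{\left(N,g \right)} = - 4 \frac{5}{N} = - \frac{20}{N}$)
$b = \frac{62}{17}$ ($b = \frac{2 \left(-2\right) - 7}{-10 - 7} - -3 = \frac{-4 - 7}{-17} + 3 = \left(- \frac{1}{17}\right) \left(-11\right) + 3 = \frac{11}{17} + 3 = \frac{62}{17} \approx 3.6471$)
$\frac{1}{b + \left(C{\left(2,2 \right)} 8 - 9\right)} = \frac{1}{\frac{62}{17} + \left(- \frac{20}{2} \cdot 8 - 9\right)} = \frac{1}{\frac{62}{17} + \left(\left(-20\right) \frac{1}{2} \cdot 8 - 9\right)} = \frac{1}{\frac{62}{17} - 89} = \frac{1}{- \frac{1451}{17}} = - \frac{17}{1451}$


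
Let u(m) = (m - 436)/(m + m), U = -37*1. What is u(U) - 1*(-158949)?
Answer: 11762699/74 ≈ 1.5896e+5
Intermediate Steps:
U = -37
u(m) = (-436 + m)/(2*m) (u(m) = (-436 + m)/((2*m)) = (-436 + m)*(1/(2*m)) = (-436 + m)/(2*m))
u(U) - 1*(-158949) = (1/2)*(-436 - 37)/(-37) - 1*(-158949) = (1/2)*(-1/37)*(-473) + 158949 = 473/74 + 158949 = 11762699/74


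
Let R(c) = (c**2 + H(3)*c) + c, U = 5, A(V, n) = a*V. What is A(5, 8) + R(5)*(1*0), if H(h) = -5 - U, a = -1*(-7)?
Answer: 35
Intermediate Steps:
a = 7
A(V, n) = 7*V
H(h) = -10 (H(h) = -5 - 1*5 = -5 - 5 = -10)
R(c) = c**2 - 9*c (R(c) = (c**2 - 10*c) + c = c**2 - 9*c)
A(5, 8) + R(5)*(1*0) = 7*5 + (5*(-9 + 5))*(1*0) = 35 + (5*(-4))*0 = 35 - 20*0 = 35 + 0 = 35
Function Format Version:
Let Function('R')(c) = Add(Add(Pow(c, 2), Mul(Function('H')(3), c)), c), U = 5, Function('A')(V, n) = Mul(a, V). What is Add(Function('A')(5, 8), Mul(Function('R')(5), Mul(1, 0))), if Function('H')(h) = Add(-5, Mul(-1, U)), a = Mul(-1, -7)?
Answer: 35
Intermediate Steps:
a = 7
Function('A')(V, n) = Mul(7, V)
Function('H')(h) = -10 (Function('H')(h) = Add(-5, Mul(-1, 5)) = Add(-5, -5) = -10)
Function('R')(c) = Add(Pow(c, 2), Mul(-9, c)) (Function('R')(c) = Add(Add(Pow(c, 2), Mul(-10, c)), c) = Add(Pow(c, 2), Mul(-9, c)))
Add(Function('A')(5, 8), Mul(Function('R')(5), Mul(1, 0))) = Add(Mul(7, 5), Mul(Mul(5, Add(-9, 5)), Mul(1, 0))) = Add(35, Mul(Mul(5, -4), 0)) = Add(35, Mul(-20, 0)) = Add(35, 0) = 35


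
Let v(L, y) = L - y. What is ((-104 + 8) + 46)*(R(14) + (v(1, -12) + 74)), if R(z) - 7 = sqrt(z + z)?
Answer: -4700 - 100*sqrt(7) ≈ -4964.6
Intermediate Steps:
R(z) = 7 + sqrt(2)*sqrt(z) (R(z) = 7 + sqrt(z + z) = 7 + sqrt(2*z) = 7 + sqrt(2)*sqrt(z))
((-104 + 8) + 46)*(R(14) + (v(1, -12) + 74)) = ((-104 + 8) + 46)*((7 + sqrt(2)*sqrt(14)) + ((1 - 1*(-12)) + 74)) = (-96 + 46)*((7 + 2*sqrt(7)) + ((1 + 12) + 74)) = -50*((7 + 2*sqrt(7)) + (13 + 74)) = -50*((7 + 2*sqrt(7)) + 87) = -50*(94 + 2*sqrt(7)) = -4700 - 100*sqrt(7)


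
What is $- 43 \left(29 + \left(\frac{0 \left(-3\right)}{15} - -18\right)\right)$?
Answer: $-2021$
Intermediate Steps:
$- 43 \left(29 + \left(\frac{0 \left(-3\right)}{15} - -18\right)\right) = - 43 \left(29 + \left(0 \cdot \frac{1}{15} + 18\right)\right) = - 43 \left(29 + \left(0 + 18\right)\right) = - 43 \left(29 + 18\right) = \left(-43\right) 47 = -2021$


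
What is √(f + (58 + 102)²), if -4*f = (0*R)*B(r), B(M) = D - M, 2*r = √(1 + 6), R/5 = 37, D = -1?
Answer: 160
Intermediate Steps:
R = 185 (R = 5*37 = 185)
r = √7/2 (r = √(1 + 6)/2 = √7/2 ≈ 1.3229)
B(M) = -1 - M
f = 0 (f = -0*185*(-1 - √7/2)/4 = -0*(-1 - √7/2) = -¼*0 = 0)
√(f + (58 + 102)²) = √(0 + (58 + 102)²) = √(0 + 160²) = √(0 + 25600) = √25600 = 160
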